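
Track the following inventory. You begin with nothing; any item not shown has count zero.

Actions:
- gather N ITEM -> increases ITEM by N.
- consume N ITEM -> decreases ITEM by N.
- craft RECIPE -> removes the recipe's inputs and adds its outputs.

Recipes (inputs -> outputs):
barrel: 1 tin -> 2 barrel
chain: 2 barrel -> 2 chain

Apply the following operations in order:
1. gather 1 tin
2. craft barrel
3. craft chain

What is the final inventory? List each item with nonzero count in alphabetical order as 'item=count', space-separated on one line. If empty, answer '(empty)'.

After 1 (gather 1 tin): tin=1
After 2 (craft barrel): barrel=2
After 3 (craft chain): chain=2

Answer: chain=2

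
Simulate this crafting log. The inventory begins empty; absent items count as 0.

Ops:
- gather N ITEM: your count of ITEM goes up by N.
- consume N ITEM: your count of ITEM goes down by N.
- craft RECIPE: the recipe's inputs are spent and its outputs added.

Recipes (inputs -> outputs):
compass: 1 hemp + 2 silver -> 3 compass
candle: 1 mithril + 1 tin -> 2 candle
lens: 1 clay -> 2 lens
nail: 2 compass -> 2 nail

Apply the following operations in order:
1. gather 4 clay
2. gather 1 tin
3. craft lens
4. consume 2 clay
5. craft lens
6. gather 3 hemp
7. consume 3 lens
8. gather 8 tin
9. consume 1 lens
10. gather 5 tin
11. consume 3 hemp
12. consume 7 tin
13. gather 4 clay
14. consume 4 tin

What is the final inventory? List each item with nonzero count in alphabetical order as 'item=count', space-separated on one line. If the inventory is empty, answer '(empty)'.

After 1 (gather 4 clay): clay=4
After 2 (gather 1 tin): clay=4 tin=1
After 3 (craft lens): clay=3 lens=2 tin=1
After 4 (consume 2 clay): clay=1 lens=2 tin=1
After 5 (craft lens): lens=4 tin=1
After 6 (gather 3 hemp): hemp=3 lens=4 tin=1
After 7 (consume 3 lens): hemp=3 lens=1 tin=1
After 8 (gather 8 tin): hemp=3 lens=1 tin=9
After 9 (consume 1 lens): hemp=3 tin=9
After 10 (gather 5 tin): hemp=3 tin=14
After 11 (consume 3 hemp): tin=14
After 12 (consume 7 tin): tin=7
After 13 (gather 4 clay): clay=4 tin=7
After 14 (consume 4 tin): clay=4 tin=3

Answer: clay=4 tin=3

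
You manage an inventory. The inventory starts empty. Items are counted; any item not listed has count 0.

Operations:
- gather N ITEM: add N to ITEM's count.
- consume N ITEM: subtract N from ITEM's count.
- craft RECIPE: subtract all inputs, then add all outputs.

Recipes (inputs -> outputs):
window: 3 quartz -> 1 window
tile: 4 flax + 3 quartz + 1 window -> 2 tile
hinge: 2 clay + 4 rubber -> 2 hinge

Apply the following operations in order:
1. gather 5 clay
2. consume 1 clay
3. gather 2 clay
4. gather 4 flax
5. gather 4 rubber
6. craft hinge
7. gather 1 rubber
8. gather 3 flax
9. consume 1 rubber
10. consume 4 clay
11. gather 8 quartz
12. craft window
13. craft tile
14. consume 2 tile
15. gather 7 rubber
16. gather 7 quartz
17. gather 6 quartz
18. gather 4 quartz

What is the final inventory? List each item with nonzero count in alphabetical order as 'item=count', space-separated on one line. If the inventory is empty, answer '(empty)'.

Answer: flax=3 hinge=2 quartz=19 rubber=7

Derivation:
After 1 (gather 5 clay): clay=5
After 2 (consume 1 clay): clay=4
After 3 (gather 2 clay): clay=6
After 4 (gather 4 flax): clay=6 flax=4
After 5 (gather 4 rubber): clay=6 flax=4 rubber=4
After 6 (craft hinge): clay=4 flax=4 hinge=2
After 7 (gather 1 rubber): clay=4 flax=4 hinge=2 rubber=1
After 8 (gather 3 flax): clay=4 flax=7 hinge=2 rubber=1
After 9 (consume 1 rubber): clay=4 flax=7 hinge=2
After 10 (consume 4 clay): flax=7 hinge=2
After 11 (gather 8 quartz): flax=7 hinge=2 quartz=8
After 12 (craft window): flax=7 hinge=2 quartz=5 window=1
After 13 (craft tile): flax=3 hinge=2 quartz=2 tile=2
After 14 (consume 2 tile): flax=3 hinge=2 quartz=2
After 15 (gather 7 rubber): flax=3 hinge=2 quartz=2 rubber=7
After 16 (gather 7 quartz): flax=3 hinge=2 quartz=9 rubber=7
After 17 (gather 6 quartz): flax=3 hinge=2 quartz=15 rubber=7
After 18 (gather 4 quartz): flax=3 hinge=2 quartz=19 rubber=7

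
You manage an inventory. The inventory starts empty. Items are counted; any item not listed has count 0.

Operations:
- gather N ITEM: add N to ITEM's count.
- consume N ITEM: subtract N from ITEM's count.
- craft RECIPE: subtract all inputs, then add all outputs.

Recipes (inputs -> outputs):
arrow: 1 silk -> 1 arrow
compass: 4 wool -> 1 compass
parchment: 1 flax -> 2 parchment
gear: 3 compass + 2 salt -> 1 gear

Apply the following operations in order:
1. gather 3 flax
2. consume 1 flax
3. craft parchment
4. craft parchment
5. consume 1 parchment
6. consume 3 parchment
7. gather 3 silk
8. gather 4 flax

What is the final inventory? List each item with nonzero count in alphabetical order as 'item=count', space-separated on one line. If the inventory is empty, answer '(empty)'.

After 1 (gather 3 flax): flax=3
After 2 (consume 1 flax): flax=2
After 3 (craft parchment): flax=1 parchment=2
After 4 (craft parchment): parchment=4
After 5 (consume 1 parchment): parchment=3
After 6 (consume 3 parchment): (empty)
After 7 (gather 3 silk): silk=3
After 8 (gather 4 flax): flax=4 silk=3

Answer: flax=4 silk=3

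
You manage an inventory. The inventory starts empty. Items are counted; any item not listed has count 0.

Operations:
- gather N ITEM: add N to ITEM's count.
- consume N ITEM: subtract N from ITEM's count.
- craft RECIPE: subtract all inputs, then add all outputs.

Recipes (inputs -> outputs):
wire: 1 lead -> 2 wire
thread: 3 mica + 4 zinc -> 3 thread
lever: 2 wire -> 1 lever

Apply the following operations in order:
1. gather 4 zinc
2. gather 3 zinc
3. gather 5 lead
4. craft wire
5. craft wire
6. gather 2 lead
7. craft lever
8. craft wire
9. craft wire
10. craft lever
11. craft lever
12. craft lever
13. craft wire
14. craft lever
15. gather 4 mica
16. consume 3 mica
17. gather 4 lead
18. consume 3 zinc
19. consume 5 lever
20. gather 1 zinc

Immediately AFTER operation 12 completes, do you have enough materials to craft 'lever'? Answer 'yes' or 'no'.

After 1 (gather 4 zinc): zinc=4
After 2 (gather 3 zinc): zinc=7
After 3 (gather 5 lead): lead=5 zinc=7
After 4 (craft wire): lead=4 wire=2 zinc=7
After 5 (craft wire): lead=3 wire=4 zinc=7
After 6 (gather 2 lead): lead=5 wire=4 zinc=7
After 7 (craft lever): lead=5 lever=1 wire=2 zinc=7
After 8 (craft wire): lead=4 lever=1 wire=4 zinc=7
After 9 (craft wire): lead=3 lever=1 wire=6 zinc=7
After 10 (craft lever): lead=3 lever=2 wire=4 zinc=7
After 11 (craft lever): lead=3 lever=3 wire=2 zinc=7
After 12 (craft lever): lead=3 lever=4 zinc=7

Answer: no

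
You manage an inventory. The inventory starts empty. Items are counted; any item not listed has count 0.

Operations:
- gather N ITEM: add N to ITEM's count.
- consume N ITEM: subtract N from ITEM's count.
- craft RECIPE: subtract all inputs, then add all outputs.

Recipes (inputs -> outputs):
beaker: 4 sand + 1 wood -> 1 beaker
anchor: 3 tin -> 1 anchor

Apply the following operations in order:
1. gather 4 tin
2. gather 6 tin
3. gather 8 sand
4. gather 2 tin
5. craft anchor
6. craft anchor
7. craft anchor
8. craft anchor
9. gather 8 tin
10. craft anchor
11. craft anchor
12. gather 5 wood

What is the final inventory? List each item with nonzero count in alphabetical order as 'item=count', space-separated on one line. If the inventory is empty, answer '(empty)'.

Answer: anchor=6 sand=8 tin=2 wood=5

Derivation:
After 1 (gather 4 tin): tin=4
After 2 (gather 6 tin): tin=10
After 3 (gather 8 sand): sand=8 tin=10
After 4 (gather 2 tin): sand=8 tin=12
After 5 (craft anchor): anchor=1 sand=8 tin=9
After 6 (craft anchor): anchor=2 sand=8 tin=6
After 7 (craft anchor): anchor=3 sand=8 tin=3
After 8 (craft anchor): anchor=4 sand=8
After 9 (gather 8 tin): anchor=4 sand=8 tin=8
After 10 (craft anchor): anchor=5 sand=8 tin=5
After 11 (craft anchor): anchor=6 sand=8 tin=2
After 12 (gather 5 wood): anchor=6 sand=8 tin=2 wood=5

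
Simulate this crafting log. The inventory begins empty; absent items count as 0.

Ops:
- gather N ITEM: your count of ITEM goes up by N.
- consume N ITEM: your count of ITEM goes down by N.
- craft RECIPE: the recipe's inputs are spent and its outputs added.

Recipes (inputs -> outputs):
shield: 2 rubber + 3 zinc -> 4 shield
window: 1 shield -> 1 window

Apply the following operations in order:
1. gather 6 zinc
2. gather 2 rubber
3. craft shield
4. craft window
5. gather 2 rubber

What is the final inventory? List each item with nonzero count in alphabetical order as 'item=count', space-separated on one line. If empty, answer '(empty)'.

Answer: rubber=2 shield=3 window=1 zinc=3

Derivation:
After 1 (gather 6 zinc): zinc=6
After 2 (gather 2 rubber): rubber=2 zinc=6
After 3 (craft shield): shield=4 zinc=3
After 4 (craft window): shield=3 window=1 zinc=3
After 5 (gather 2 rubber): rubber=2 shield=3 window=1 zinc=3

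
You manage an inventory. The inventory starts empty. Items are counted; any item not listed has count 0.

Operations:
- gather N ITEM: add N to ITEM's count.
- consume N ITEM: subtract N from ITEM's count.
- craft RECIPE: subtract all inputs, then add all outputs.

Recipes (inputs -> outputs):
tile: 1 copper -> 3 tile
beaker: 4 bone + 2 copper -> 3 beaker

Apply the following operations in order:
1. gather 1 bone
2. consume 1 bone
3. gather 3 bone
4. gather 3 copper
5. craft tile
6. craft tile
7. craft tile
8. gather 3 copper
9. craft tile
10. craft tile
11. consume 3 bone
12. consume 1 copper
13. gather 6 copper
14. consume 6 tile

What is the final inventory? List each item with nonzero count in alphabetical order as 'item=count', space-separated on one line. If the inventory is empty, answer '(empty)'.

After 1 (gather 1 bone): bone=1
After 2 (consume 1 bone): (empty)
After 3 (gather 3 bone): bone=3
After 4 (gather 3 copper): bone=3 copper=3
After 5 (craft tile): bone=3 copper=2 tile=3
After 6 (craft tile): bone=3 copper=1 tile=6
After 7 (craft tile): bone=3 tile=9
After 8 (gather 3 copper): bone=3 copper=3 tile=9
After 9 (craft tile): bone=3 copper=2 tile=12
After 10 (craft tile): bone=3 copper=1 tile=15
After 11 (consume 3 bone): copper=1 tile=15
After 12 (consume 1 copper): tile=15
After 13 (gather 6 copper): copper=6 tile=15
After 14 (consume 6 tile): copper=6 tile=9

Answer: copper=6 tile=9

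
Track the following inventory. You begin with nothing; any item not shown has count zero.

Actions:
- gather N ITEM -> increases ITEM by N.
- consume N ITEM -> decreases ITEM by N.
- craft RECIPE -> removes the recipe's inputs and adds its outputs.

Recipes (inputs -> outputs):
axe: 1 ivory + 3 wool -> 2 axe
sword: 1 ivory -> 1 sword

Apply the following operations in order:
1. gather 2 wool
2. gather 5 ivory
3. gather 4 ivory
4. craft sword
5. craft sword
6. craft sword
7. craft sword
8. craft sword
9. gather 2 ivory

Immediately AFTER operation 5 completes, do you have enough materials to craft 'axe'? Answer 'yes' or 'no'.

Answer: no

Derivation:
After 1 (gather 2 wool): wool=2
After 2 (gather 5 ivory): ivory=5 wool=2
After 3 (gather 4 ivory): ivory=9 wool=2
After 4 (craft sword): ivory=8 sword=1 wool=2
After 5 (craft sword): ivory=7 sword=2 wool=2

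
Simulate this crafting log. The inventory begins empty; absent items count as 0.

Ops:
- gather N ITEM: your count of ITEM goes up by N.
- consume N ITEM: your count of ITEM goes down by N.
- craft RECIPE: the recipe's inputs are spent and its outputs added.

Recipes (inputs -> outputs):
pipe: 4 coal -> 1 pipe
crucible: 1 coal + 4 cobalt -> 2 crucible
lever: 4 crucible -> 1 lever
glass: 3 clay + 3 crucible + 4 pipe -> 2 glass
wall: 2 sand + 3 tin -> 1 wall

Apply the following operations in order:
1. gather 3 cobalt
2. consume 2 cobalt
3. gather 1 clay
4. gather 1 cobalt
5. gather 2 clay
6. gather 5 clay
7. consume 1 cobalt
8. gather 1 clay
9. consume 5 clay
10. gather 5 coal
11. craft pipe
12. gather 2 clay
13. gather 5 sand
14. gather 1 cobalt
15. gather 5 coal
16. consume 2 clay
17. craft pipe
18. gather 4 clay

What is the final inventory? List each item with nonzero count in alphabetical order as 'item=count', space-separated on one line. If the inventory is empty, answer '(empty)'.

Answer: clay=8 coal=2 cobalt=2 pipe=2 sand=5

Derivation:
After 1 (gather 3 cobalt): cobalt=3
After 2 (consume 2 cobalt): cobalt=1
After 3 (gather 1 clay): clay=1 cobalt=1
After 4 (gather 1 cobalt): clay=1 cobalt=2
After 5 (gather 2 clay): clay=3 cobalt=2
After 6 (gather 5 clay): clay=8 cobalt=2
After 7 (consume 1 cobalt): clay=8 cobalt=1
After 8 (gather 1 clay): clay=9 cobalt=1
After 9 (consume 5 clay): clay=4 cobalt=1
After 10 (gather 5 coal): clay=4 coal=5 cobalt=1
After 11 (craft pipe): clay=4 coal=1 cobalt=1 pipe=1
After 12 (gather 2 clay): clay=6 coal=1 cobalt=1 pipe=1
After 13 (gather 5 sand): clay=6 coal=1 cobalt=1 pipe=1 sand=5
After 14 (gather 1 cobalt): clay=6 coal=1 cobalt=2 pipe=1 sand=5
After 15 (gather 5 coal): clay=6 coal=6 cobalt=2 pipe=1 sand=5
After 16 (consume 2 clay): clay=4 coal=6 cobalt=2 pipe=1 sand=5
After 17 (craft pipe): clay=4 coal=2 cobalt=2 pipe=2 sand=5
After 18 (gather 4 clay): clay=8 coal=2 cobalt=2 pipe=2 sand=5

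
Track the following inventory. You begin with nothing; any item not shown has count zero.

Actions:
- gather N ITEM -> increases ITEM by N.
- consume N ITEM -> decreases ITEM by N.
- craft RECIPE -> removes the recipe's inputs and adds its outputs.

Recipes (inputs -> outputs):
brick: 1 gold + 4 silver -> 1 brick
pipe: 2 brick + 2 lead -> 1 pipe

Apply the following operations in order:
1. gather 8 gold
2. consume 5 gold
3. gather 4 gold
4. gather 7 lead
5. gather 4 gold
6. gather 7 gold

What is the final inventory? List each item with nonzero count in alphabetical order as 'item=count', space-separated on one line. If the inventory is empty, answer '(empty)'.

After 1 (gather 8 gold): gold=8
After 2 (consume 5 gold): gold=3
After 3 (gather 4 gold): gold=7
After 4 (gather 7 lead): gold=7 lead=7
After 5 (gather 4 gold): gold=11 lead=7
After 6 (gather 7 gold): gold=18 lead=7

Answer: gold=18 lead=7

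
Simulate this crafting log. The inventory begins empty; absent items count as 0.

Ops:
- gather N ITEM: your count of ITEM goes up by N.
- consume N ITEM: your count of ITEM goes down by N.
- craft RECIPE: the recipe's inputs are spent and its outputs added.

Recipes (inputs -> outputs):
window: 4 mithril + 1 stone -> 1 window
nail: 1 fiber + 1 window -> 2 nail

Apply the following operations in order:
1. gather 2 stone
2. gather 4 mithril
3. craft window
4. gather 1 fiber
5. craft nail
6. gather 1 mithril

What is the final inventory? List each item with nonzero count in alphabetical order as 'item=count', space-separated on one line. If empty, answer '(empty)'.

After 1 (gather 2 stone): stone=2
After 2 (gather 4 mithril): mithril=4 stone=2
After 3 (craft window): stone=1 window=1
After 4 (gather 1 fiber): fiber=1 stone=1 window=1
After 5 (craft nail): nail=2 stone=1
After 6 (gather 1 mithril): mithril=1 nail=2 stone=1

Answer: mithril=1 nail=2 stone=1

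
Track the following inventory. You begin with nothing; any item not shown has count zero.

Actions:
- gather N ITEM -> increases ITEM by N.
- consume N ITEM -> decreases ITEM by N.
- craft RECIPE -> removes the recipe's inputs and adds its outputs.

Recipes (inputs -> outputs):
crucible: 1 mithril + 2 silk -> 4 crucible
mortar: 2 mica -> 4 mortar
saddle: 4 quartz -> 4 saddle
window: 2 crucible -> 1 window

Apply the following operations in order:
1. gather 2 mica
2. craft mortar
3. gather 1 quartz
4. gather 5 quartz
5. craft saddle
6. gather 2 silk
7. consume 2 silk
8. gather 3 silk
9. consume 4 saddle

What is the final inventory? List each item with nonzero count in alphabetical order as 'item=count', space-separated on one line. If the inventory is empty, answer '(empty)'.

Answer: mortar=4 quartz=2 silk=3

Derivation:
After 1 (gather 2 mica): mica=2
After 2 (craft mortar): mortar=4
After 3 (gather 1 quartz): mortar=4 quartz=1
After 4 (gather 5 quartz): mortar=4 quartz=6
After 5 (craft saddle): mortar=4 quartz=2 saddle=4
After 6 (gather 2 silk): mortar=4 quartz=2 saddle=4 silk=2
After 7 (consume 2 silk): mortar=4 quartz=2 saddle=4
After 8 (gather 3 silk): mortar=4 quartz=2 saddle=4 silk=3
After 9 (consume 4 saddle): mortar=4 quartz=2 silk=3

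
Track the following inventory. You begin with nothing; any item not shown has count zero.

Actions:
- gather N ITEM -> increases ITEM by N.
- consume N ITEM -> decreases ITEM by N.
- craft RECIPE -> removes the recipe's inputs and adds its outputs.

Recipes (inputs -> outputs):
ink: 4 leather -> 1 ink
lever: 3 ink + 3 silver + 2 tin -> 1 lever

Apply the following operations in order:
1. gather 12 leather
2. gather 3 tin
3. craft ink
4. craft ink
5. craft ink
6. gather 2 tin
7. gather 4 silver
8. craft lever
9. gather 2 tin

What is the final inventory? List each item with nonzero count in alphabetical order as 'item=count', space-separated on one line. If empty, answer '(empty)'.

After 1 (gather 12 leather): leather=12
After 2 (gather 3 tin): leather=12 tin=3
After 3 (craft ink): ink=1 leather=8 tin=3
After 4 (craft ink): ink=2 leather=4 tin=3
After 5 (craft ink): ink=3 tin=3
After 6 (gather 2 tin): ink=3 tin=5
After 7 (gather 4 silver): ink=3 silver=4 tin=5
After 8 (craft lever): lever=1 silver=1 tin=3
After 9 (gather 2 tin): lever=1 silver=1 tin=5

Answer: lever=1 silver=1 tin=5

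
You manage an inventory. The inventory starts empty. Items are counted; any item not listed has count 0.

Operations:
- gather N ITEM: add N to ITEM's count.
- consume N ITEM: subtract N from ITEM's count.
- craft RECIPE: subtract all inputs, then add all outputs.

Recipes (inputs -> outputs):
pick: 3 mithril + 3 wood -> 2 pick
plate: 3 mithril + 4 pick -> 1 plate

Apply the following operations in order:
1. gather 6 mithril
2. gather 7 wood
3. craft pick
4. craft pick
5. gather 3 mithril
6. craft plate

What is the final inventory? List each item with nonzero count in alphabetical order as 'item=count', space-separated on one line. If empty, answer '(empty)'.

Answer: plate=1 wood=1

Derivation:
After 1 (gather 6 mithril): mithril=6
After 2 (gather 7 wood): mithril=6 wood=7
After 3 (craft pick): mithril=3 pick=2 wood=4
After 4 (craft pick): pick=4 wood=1
After 5 (gather 3 mithril): mithril=3 pick=4 wood=1
After 6 (craft plate): plate=1 wood=1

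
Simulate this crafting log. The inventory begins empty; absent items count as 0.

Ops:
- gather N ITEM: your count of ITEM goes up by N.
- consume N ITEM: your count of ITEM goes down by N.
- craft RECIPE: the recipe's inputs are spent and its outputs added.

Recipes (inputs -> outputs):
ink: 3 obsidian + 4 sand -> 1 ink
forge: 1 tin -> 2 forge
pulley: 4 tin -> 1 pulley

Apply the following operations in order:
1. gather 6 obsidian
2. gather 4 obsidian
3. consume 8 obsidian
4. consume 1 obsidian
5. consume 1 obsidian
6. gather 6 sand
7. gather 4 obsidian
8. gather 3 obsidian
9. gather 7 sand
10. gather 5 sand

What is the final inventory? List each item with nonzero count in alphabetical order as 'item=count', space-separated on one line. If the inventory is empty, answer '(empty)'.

Answer: obsidian=7 sand=18

Derivation:
After 1 (gather 6 obsidian): obsidian=6
After 2 (gather 4 obsidian): obsidian=10
After 3 (consume 8 obsidian): obsidian=2
After 4 (consume 1 obsidian): obsidian=1
After 5 (consume 1 obsidian): (empty)
After 6 (gather 6 sand): sand=6
After 7 (gather 4 obsidian): obsidian=4 sand=6
After 8 (gather 3 obsidian): obsidian=7 sand=6
After 9 (gather 7 sand): obsidian=7 sand=13
After 10 (gather 5 sand): obsidian=7 sand=18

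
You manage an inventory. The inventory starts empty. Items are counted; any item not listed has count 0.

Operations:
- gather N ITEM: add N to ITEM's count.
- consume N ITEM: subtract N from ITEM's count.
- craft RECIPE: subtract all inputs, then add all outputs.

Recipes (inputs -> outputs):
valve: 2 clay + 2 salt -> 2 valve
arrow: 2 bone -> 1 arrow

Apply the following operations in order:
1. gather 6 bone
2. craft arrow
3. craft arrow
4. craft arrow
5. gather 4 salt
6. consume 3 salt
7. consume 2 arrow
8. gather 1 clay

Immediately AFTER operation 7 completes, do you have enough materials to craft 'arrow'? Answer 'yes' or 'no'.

After 1 (gather 6 bone): bone=6
After 2 (craft arrow): arrow=1 bone=4
After 3 (craft arrow): arrow=2 bone=2
After 4 (craft arrow): arrow=3
After 5 (gather 4 salt): arrow=3 salt=4
After 6 (consume 3 salt): arrow=3 salt=1
After 7 (consume 2 arrow): arrow=1 salt=1

Answer: no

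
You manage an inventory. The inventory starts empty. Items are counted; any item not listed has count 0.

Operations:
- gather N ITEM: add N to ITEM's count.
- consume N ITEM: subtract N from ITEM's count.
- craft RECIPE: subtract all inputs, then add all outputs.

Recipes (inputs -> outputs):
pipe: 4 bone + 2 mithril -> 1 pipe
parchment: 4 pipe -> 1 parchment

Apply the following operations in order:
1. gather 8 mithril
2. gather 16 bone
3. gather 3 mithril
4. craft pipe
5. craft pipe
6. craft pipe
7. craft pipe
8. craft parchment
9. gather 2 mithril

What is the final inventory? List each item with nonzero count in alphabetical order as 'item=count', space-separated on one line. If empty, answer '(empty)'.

After 1 (gather 8 mithril): mithril=8
After 2 (gather 16 bone): bone=16 mithril=8
After 3 (gather 3 mithril): bone=16 mithril=11
After 4 (craft pipe): bone=12 mithril=9 pipe=1
After 5 (craft pipe): bone=8 mithril=7 pipe=2
After 6 (craft pipe): bone=4 mithril=5 pipe=3
After 7 (craft pipe): mithril=3 pipe=4
After 8 (craft parchment): mithril=3 parchment=1
After 9 (gather 2 mithril): mithril=5 parchment=1

Answer: mithril=5 parchment=1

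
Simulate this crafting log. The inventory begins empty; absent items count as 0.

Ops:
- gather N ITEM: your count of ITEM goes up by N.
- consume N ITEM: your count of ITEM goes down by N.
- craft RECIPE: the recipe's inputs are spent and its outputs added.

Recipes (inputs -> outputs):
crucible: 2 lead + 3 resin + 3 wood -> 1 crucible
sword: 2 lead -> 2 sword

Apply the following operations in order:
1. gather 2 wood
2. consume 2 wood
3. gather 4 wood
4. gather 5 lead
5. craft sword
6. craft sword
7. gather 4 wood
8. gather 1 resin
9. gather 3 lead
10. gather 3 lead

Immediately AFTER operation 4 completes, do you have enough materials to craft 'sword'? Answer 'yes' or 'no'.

Answer: yes

Derivation:
After 1 (gather 2 wood): wood=2
After 2 (consume 2 wood): (empty)
After 3 (gather 4 wood): wood=4
After 4 (gather 5 lead): lead=5 wood=4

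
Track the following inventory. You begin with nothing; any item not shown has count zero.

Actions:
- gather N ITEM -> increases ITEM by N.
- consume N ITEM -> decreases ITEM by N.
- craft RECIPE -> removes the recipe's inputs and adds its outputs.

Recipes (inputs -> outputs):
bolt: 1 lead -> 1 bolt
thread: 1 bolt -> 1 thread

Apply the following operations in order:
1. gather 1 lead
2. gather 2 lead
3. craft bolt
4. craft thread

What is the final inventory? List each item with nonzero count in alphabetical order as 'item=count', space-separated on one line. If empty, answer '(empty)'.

Answer: lead=2 thread=1

Derivation:
After 1 (gather 1 lead): lead=1
After 2 (gather 2 lead): lead=3
After 3 (craft bolt): bolt=1 lead=2
After 4 (craft thread): lead=2 thread=1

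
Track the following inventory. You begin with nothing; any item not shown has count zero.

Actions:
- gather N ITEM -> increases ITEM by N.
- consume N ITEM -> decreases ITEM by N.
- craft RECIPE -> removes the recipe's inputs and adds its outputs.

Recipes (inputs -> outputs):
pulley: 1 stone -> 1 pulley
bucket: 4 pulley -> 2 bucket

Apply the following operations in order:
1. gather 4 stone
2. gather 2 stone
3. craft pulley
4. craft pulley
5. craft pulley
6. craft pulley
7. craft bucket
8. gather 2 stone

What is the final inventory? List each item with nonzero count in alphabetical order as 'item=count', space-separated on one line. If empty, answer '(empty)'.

Answer: bucket=2 stone=4

Derivation:
After 1 (gather 4 stone): stone=4
After 2 (gather 2 stone): stone=6
After 3 (craft pulley): pulley=1 stone=5
After 4 (craft pulley): pulley=2 stone=4
After 5 (craft pulley): pulley=3 stone=3
After 6 (craft pulley): pulley=4 stone=2
After 7 (craft bucket): bucket=2 stone=2
After 8 (gather 2 stone): bucket=2 stone=4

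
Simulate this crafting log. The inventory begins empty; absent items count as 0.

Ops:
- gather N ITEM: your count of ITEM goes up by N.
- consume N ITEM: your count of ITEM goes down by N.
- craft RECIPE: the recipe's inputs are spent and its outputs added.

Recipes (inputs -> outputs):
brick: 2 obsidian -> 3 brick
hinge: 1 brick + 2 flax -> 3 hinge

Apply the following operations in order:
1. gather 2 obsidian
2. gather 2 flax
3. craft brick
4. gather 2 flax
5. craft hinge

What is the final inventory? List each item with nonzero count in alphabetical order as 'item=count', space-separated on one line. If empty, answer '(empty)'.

After 1 (gather 2 obsidian): obsidian=2
After 2 (gather 2 flax): flax=2 obsidian=2
After 3 (craft brick): brick=3 flax=2
After 4 (gather 2 flax): brick=3 flax=4
After 5 (craft hinge): brick=2 flax=2 hinge=3

Answer: brick=2 flax=2 hinge=3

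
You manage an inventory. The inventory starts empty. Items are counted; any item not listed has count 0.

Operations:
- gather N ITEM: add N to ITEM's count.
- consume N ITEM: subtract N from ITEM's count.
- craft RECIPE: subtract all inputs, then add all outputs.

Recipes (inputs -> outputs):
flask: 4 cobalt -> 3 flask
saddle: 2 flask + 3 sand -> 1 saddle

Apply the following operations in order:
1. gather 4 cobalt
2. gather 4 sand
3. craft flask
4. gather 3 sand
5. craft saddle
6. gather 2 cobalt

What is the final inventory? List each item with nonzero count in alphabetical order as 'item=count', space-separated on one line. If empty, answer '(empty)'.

Answer: cobalt=2 flask=1 saddle=1 sand=4

Derivation:
After 1 (gather 4 cobalt): cobalt=4
After 2 (gather 4 sand): cobalt=4 sand=4
After 3 (craft flask): flask=3 sand=4
After 4 (gather 3 sand): flask=3 sand=7
After 5 (craft saddle): flask=1 saddle=1 sand=4
After 6 (gather 2 cobalt): cobalt=2 flask=1 saddle=1 sand=4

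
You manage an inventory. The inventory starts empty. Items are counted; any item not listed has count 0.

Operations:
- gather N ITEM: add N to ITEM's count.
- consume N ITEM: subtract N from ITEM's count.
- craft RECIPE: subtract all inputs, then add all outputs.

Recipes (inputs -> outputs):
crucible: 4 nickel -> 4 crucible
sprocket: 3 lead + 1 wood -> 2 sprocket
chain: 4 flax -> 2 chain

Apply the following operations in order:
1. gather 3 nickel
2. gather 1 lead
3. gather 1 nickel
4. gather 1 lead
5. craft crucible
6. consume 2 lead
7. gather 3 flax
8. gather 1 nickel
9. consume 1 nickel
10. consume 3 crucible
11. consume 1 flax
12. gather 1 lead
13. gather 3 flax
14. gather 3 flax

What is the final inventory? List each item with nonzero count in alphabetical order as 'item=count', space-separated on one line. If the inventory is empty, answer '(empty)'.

After 1 (gather 3 nickel): nickel=3
After 2 (gather 1 lead): lead=1 nickel=3
After 3 (gather 1 nickel): lead=1 nickel=4
After 4 (gather 1 lead): lead=2 nickel=4
After 5 (craft crucible): crucible=4 lead=2
After 6 (consume 2 lead): crucible=4
After 7 (gather 3 flax): crucible=4 flax=3
After 8 (gather 1 nickel): crucible=4 flax=3 nickel=1
After 9 (consume 1 nickel): crucible=4 flax=3
After 10 (consume 3 crucible): crucible=1 flax=3
After 11 (consume 1 flax): crucible=1 flax=2
After 12 (gather 1 lead): crucible=1 flax=2 lead=1
After 13 (gather 3 flax): crucible=1 flax=5 lead=1
After 14 (gather 3 flax): crucible=1 flax=8 lead=1

Answer: crucible=1 flax=8 lead=1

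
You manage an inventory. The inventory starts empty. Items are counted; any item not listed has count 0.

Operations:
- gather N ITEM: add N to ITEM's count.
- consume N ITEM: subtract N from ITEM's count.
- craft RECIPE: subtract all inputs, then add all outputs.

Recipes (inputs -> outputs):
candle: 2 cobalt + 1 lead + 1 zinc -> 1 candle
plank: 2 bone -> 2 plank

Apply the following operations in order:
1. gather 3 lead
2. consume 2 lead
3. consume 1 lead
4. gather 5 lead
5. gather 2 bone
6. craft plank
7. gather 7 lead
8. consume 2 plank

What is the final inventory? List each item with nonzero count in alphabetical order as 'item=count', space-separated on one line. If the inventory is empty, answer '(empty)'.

After 1 (gather 3 lead): lead=3
After 2 (consume 2 lead): lead=1
After 3 (consume 1 lead): (empty)
After 4 (gather 5 lead): lead=5
After 5 (gather 2 bone): bone=2 lead=5
After 6 (craft plank): lead=5 plank=2
After 7 (gather 7 lead): lead=12 plank=2
After 8 (consume 2 plank): lead=12

Answer: lead=12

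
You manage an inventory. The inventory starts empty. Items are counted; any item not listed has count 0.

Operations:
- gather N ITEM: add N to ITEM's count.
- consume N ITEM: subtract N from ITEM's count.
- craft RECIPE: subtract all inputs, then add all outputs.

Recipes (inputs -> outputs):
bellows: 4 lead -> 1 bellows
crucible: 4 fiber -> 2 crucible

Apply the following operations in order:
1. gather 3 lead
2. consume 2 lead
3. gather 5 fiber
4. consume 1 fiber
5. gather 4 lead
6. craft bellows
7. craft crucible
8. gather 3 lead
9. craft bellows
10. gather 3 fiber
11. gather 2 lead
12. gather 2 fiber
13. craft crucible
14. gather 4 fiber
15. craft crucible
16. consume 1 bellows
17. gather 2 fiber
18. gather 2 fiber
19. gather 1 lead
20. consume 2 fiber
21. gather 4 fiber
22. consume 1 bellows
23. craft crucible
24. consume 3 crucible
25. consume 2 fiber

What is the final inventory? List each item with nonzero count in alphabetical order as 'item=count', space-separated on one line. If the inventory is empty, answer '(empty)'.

After 1 (gather 3 lead): lead=3
After 2 (consume 2 lead): lead=1
After 3 (gather 5 fiber): fiber=5 lead=1
After 4 (consume 1 fiber): fiber=4 lead=1
After 5 (gather 4 lead): fiber=4 lead=5
After 6 (craft bellows): bellows=1 fiber=4 lead=1
After 7 (craft crucible): bellows=1 crucible=2 lead=1
After 8 (gather 3 lead): bellows=1 crucible=2 lead=4
After 9 (craft bellows): bellows=2 crucible=2
After 10 (gather 3 fiber): bellows=2 crucible=2 fiber=3
After 11 (gather 2 lead): bellows=2 crucible=2 fiber=3 lead=2
After 12 (gather 2 fiber): bellows=2 crucible=2 fiber=5 lead=2
After 13 (craft crucible): bellows=2 crucible=4 fiber=1 lead=2
After 14 (gather 4 fiber): bellows=2 crucible=4 fiber=5 lead=2
After 15 (craft crucible): bellows=2 crucible=6 fiber=1 lead=2
After 16 (consume 1 bellows): bellows=1 crucible=6 fiber=1 lead=2
After 17 (gather 2 fiber): bellows=1 crucible=6 fiber=3 lead=2
After 18 (gather 2 fiber): bellows=1 crucible=6 fiber=5 lead=2
After 19 (gather 1 lead): bellows=1 crucible=6 fiber=5 lead=3
After 20 (consume 2 fiber): bellows=1 crucible=6 fiber=3 lead=3
After 21 (gather 4 fiber): bellows=1 crucible=6 fiber=7 lead=3
After 22 (consume 1 bellows): crucible=6 fiber=7 lead=3
After 23 (craft crucible): crucible=8 fiber=3 lead=3
After 24 (consume 3 crucible): crucible=5 fiber=3 lead=3
After 25 (consume 2 fiber): crucible=5 fiber=1 lead=3

Answer: crucible=5 fiber=1 lead=3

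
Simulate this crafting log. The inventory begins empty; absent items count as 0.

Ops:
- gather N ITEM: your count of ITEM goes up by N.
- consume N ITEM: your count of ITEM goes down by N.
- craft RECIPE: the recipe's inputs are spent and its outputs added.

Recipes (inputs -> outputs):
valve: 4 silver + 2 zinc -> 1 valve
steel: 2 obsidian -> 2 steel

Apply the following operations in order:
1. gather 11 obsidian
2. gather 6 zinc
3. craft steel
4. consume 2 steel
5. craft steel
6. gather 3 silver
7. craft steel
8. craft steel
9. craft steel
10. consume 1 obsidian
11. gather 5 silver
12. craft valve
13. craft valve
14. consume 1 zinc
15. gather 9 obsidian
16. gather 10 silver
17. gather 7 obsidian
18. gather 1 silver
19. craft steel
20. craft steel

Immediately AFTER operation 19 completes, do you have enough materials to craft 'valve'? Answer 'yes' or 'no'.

After 1 (gather 11 obsidian): obsidian=11
After 2 (gather 6 zinc): obsidian=11 zinc=6
After 3 (craft steel): obsidian=9 steel=2 zinc=6
After 4 (consume 2 steel): obsidian=9 zinc=6
After 5 (craft steel): obsidian=7 steel=2 zinc=6
After 6 (gather 3 silver): obsidian=7 silver=3 steel=2 zinc=6
After 7 (craft steel): obsidian=5 silver=3 steel=4 zinc=6
After 8 (craft steel): obsidian=3 silver=3 steel=6 zinc=6
After 9 (craft steel): obsidian=1 silver=3 steel=8 zinc=6
After 10 (consume 1 obsidian): silver=3 steel=8 zinc=6
After 11 (gather 5 silver): silver=8 steel=8 zinc=6
After 12 (craft valve): silver=4 steel=8 valve=1 zinc=4
After 13 (craft valve): steel=8 valve=2 zinc=2
After 14 (consume 1 zinc): steel=8 valve=2 zinc=1
After 15 (gather 9 obsidian): obsidian=9 steel=8 valve=2 zinc=1
After 16 (gather 10 silver): obsidian=9 silver=10 steel=8 valve=2 zinc=1
After 17 (gather 7 obsidian): obsidian=16 silver=10 steel=8 valve=2 zinc=1
After 18 (gather 1 silver): obsidian=16 silver=11 steel=8 valve=2 zinc=1
After 19 (craft steel): obsidian=14 silver=11 steel=10 valve=2 zinc=1

Answer: no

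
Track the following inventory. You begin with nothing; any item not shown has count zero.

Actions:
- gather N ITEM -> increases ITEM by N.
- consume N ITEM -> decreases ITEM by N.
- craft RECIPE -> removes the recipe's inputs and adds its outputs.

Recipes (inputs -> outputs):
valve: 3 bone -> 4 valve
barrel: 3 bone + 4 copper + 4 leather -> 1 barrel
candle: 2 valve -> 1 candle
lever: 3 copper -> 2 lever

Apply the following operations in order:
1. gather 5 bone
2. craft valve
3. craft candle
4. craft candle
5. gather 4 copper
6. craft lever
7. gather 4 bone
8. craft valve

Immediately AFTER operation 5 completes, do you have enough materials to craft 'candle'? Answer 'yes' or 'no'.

After 1 (gather 5 bone): bone=5
After 2 (craft valve): bone=2 valve=4
After 3 (craft candle): bone=2 candle=1 valve=2
After 4 (craft candle): bone=2 candle=2
After 5 (gather 4 copper): bone=2 candle=2 copper=4

Answer: no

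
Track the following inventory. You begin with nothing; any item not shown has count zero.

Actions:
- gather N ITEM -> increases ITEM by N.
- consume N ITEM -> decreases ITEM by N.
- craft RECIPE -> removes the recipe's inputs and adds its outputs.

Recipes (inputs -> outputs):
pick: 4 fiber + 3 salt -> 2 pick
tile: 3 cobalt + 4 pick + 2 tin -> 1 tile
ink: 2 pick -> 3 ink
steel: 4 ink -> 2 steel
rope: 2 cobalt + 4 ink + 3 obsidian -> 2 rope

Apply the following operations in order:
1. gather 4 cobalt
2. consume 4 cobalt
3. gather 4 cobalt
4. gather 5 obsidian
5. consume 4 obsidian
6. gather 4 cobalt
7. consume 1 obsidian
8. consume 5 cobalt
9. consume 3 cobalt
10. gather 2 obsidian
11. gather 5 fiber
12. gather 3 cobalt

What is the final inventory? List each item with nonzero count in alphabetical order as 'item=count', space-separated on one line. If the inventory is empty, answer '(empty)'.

After 1 (gather 4 cobalt): cobalt=4
After 2 (consume 4 cobalt): (empty)
After 3 (gather 4 cobalt): cobalt=4
After 4 (gather 5 obsidian): cobalt=4 obsidian=5
After 5 (consume 4 obsidian): cobalt=4 obsidian=1
After 6 (gather 4 cobalt): cobalt=8 obsidian=1
After 7 (consume 1 obsidian): cobalt=8
After 8 (consume 5 cobalt): cobalt=3
After 9 (consume 3 cobalt): (empty)
After 10 (gather 2 obsidian): obsidian=2
After 11 (gather 5 fiber): fiber=5 obsidian=2
After 12 (gather 3 cobalt): cobalt=3 fiber=5 obsidian=2

Answer: cobalt=3 fiber=5 obsidian=2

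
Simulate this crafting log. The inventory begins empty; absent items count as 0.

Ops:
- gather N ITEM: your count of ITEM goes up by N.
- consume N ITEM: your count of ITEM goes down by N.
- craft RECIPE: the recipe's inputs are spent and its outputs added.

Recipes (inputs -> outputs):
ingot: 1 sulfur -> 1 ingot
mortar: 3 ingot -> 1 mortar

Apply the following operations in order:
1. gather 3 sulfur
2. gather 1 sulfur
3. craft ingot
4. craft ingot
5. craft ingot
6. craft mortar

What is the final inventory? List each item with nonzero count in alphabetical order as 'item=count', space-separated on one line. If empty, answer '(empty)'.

Answer: mortar=1 sulfur=1

Derivation:
After 1 (gather 3 sulfur): sulfur=3
After 2 (gather 1 sulfur): sulfur=4
After 3 (craft ingot): ingot=1 sulfur=3
After 4 (craft ingot): ingot=2 sulfur=2
After 5 (craft ingot): ingot=3 sulfur=1
After 6 (craft mortar): mortar=1 sulfur=1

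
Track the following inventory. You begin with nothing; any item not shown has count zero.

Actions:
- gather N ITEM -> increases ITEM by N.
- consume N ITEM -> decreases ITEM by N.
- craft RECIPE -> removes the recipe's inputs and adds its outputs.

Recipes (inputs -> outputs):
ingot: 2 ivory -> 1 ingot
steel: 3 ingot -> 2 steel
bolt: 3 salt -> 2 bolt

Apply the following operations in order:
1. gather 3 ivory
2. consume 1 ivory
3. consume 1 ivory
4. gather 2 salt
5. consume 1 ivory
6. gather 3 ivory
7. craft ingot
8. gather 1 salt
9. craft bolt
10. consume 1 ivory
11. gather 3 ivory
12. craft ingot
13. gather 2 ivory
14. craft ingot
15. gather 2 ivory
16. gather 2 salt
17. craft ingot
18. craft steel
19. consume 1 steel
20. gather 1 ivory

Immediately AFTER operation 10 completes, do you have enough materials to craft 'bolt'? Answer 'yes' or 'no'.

After 1 (gather 3 ivory): ivory=3
After 2 (consume 1 ivory): ivory=2
After 3 (consume 1 ivory): ivory=1
After 4 (gather 2 salt): ivory=1 salt=2
After 5 (consume 1 ivory): salt=2
After 6 (gather 3 ivory): ivory=3 salt=2
After 7 (craft ingot): ingot=1 ivory=1 salt=2
After 8 (gather 1 salt): ingot=1 ivory=1 salt=3
After 9 (craft bolt): bolt=2 ingot=1 ivory=1
After 10 (consume 1 ivory): bolt=2 ingot=1

Answer: no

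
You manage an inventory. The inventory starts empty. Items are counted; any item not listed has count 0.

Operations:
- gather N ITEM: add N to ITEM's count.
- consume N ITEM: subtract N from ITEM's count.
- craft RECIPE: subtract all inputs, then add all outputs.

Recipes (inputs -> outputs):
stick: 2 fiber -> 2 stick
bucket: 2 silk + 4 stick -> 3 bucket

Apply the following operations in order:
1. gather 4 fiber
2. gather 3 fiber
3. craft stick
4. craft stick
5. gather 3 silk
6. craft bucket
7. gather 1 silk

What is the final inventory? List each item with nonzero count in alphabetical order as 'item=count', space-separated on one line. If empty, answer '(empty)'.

Answer: bucket=3 fiber=3 silk=2

Derivation:
After 1 (gather 4 fiber): fiber=4
After 2 (gather 3 fiber): fiber=7
After 3 (craft stick): fiber=5 stick=2
After 4 (craft stick): fiber=3 stick=4
After 5 (gather 3 silk): fiber=3 silk=3 stick=4
After 6 (craft bucket): bucket=3 fiber=3 silk=1
After 7 (gather 1 silk): bucket=3 fiber=3 silk=2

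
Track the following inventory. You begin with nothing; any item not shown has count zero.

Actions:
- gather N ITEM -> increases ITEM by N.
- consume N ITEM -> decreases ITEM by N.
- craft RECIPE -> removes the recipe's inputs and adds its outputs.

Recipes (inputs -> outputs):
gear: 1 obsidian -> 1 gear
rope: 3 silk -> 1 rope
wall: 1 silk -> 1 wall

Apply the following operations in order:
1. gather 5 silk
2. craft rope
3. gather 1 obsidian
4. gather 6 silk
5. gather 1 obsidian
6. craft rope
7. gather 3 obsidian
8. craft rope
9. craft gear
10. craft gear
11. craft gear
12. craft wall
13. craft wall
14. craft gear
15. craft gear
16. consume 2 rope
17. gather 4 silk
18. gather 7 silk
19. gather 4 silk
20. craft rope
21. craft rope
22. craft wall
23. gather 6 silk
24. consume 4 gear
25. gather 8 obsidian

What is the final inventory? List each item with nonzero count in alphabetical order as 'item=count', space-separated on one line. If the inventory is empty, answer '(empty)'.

Answer: gear=1 obsidian=8 rope=3 silk=14 wall=3

Derivation:
After 1 (gather 5 silk): silk=5
After 2 (craft rope): rope=1 silk=2
After 3 (gather 1 obsidian): obsidian=1 rope=1 silk=2
After 4 (gather 6 silk): obsidian=1 rope=1 silk=8
After 5 (gather 1 obsidian): obsidian=2 rope=1 silk=8
After 6 (craft rope): obsidian=2 rope=2 silk=5
After 7 (gather 3 obsidian): obsidian=5 rope=2 silk=5
After 8 (craft rope): obsidian=5 rope=3 silk=2
After 9 (craft gear): gear=1 obsidian=4 rope=3 silk=2
After 10 (craft gear): gear=2 obsidian=3 rope=3 silk=2
After 11 (craft gear): gear=3 obsidian=2 rope=3 silk=2
After 12 (craft wall): gear=3 obsidian=2 rope=3 silk=1 wall=1
After 13 (craft wall): gear=3 obsidian=2 rope=3 wall=2
After 14 (craft gear): gear=4 obsidian=1 rope=3 wall=2
After 15 (craft gear): gear=5 rope=3 wall=2
After 16 (consume 2 rope): gear=5 rope=1 wall=2
After 17 (gather 4 silk): gear=5 rope=1 silk=4 wall=2
After 18 (gather 7 silk): gear=5 rope=1 silk=11 wall=2
After 19 (gather 4 silk): gear=5 rope=1 silk=15 wall=2
After 20 (craft rope): gear=5 rope=2 silk=12 wall=2
After 21 (craft rope): gear=5 rope=3 silk=9 wall=2
After 22 (craft wall): gear=5 rope=3 silk=8 wall=3
After 23 (gather 6 silk): gear=5 rope=3 silk=14 wall=3
After 24 (consume 4 gear): gear=1 rope=3 silk=14 wall=3
After 25 (gather 8 obsidian): gear=1 obsidian=8 rope=3 silk=14 wall=3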